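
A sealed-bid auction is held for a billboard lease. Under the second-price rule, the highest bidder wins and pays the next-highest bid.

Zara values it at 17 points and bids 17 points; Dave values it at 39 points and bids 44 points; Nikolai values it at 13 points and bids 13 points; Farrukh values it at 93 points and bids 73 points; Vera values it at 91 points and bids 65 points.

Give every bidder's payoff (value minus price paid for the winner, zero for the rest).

Zara 0 points, Dave 0 points, Nikolai 0 points, Farrukh 28 points, Vera 0 points.

Bids in descending order: Farrukh 73 points > Vera 65 points > Dave 44 points > Zara 17 points > Nikolai 13 points.
Farrukh has the top bid and wins; the price is the second-highest bid, 65 points.
Farrukh's payoff = 93 points − 65 points = 28 points. All other bidders lose, so their payoff is 0.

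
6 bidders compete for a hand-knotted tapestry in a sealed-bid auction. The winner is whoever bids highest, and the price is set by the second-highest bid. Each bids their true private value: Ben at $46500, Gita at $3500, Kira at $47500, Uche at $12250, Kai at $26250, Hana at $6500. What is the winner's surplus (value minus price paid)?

Ranking the bids: Kira $47500 > Ben $46500 > Kai $26250 > Uche $12250 > Hana $6500 > Gita $3500.
Kira wins with the top bid and pays the second-highest, $46500.
Surplus = $47500 − $46500 = $1000.

$1000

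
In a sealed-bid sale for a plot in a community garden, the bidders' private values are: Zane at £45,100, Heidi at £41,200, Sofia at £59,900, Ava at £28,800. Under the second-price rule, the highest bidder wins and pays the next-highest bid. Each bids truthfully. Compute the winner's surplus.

Ordered from highest: Sofia £59,900; Zane £45,100; Heidi £41,200; Ava £28,800.
Sofia wins with the top bid and pays the second-highest, £45,100.
Surplus = £59,900 − £45,100 = £14,800.

£14,800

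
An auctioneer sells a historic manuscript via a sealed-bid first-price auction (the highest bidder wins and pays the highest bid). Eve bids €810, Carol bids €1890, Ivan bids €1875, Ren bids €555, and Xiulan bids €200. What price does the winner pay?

Price paid: €1890.

Bids in descending order: Carol €1890; Ivan €1875; Eve €810; Ren €555; Xiulan €200.
Carol is the highest bidder, so Carol wins.
Under the first-price rule, the price is the highest bid: €1890.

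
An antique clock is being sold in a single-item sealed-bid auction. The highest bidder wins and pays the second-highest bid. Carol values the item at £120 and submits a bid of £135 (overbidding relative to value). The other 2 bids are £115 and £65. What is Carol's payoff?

Highest competing bid: £115.
Carol's bid £135 is the highest overall, so Carol wins and pays the second-highest bid, £115.
Payoff = value − price = £120 − £115 = £5.

Payoff = £5.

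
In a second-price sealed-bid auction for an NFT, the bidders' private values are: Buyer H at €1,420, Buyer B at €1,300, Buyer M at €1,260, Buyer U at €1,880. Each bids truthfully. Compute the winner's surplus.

€460

Sorted high to low: Buyer U €1,880, then Buyer H €1,420, then Buyer B €1,300, then Buyer M €1,260.
Buyer U wins with the top bid and pays the second-highest, €1,420.
Surplus = €1,880 − €1,420 = €460.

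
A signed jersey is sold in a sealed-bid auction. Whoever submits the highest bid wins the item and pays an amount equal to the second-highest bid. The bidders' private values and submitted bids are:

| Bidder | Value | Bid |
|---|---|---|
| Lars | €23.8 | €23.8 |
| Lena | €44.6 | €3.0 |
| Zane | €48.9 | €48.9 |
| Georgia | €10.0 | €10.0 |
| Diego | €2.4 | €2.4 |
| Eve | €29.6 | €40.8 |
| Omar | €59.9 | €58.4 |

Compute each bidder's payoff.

Payoffs: Lars €0.0, Lena €0.0, Zane €0.0, Georgia €0.0, Diego €0.0, Eve €0.0, Omar €11.0.

Ordered from highest: Omar €58.4; Zane €48.9; Eve €40.8; Lars €23.8; Georgia €10.0; Lena €3.0; Diego €2.4.
Omar has the top bid and wins; the price is the second-highest bid, €48.9.
Omar's payoff = €59.9 − €48.9 = €11.0. All other bidders lose, so their payoff is 0.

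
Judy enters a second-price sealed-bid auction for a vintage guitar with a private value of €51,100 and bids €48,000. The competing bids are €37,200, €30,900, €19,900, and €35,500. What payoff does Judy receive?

Highest competing bid: €37,200.
Judy's bid €48,000 is the highest overall, so Judy wins and pays the second-highest bid, €37,200.
Payoff = value − price = €51,100 − €37,200 = €13,900.

Payoff = €13,900.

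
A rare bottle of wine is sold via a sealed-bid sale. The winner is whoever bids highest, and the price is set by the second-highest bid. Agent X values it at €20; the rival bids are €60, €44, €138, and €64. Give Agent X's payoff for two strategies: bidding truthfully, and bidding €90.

The highest competing bid is €138.
Bidding truthfully at €20: the top bid is €138 (a rival), so Agent X loses. Payoff = €0.
Bidding €90: the top bid is €138 (a rival), so Agent X loses. Payoff = €0.
The bid only affects whether you win, not the price — here both bids land on the same side of the top rival bid, so the deviation is payoff-neutral.

(a) €0  (b) €0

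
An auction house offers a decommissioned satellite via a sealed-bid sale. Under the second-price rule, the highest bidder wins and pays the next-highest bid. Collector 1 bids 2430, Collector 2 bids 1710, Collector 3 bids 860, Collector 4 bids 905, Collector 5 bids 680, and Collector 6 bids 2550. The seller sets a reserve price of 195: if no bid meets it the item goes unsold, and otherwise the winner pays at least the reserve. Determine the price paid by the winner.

Price paid: 2430.

Ordered from highest: Collector 6 2550; Collector 1 2430; Collector 2 1710; Collector 4 905; Collector 3 860; Collector 5 680.
Collector 6 has the highest bid, so Collector 6 wins.
The second-highest bid is 2430, which exceeds the reserve, so that sets the price.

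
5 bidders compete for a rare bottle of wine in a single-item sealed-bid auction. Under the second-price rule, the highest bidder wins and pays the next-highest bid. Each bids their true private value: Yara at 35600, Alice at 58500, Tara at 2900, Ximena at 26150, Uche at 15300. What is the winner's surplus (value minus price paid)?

Bids in descending order: Alice 58500 > Yara 35600 > Ximena 26150 > Uche 15300 > Tara 2900.
Alice wins with the top bid and pays the second-highest, 35600.
Surplus = 58500 − 35600 = 22900.

Surplus = 22900.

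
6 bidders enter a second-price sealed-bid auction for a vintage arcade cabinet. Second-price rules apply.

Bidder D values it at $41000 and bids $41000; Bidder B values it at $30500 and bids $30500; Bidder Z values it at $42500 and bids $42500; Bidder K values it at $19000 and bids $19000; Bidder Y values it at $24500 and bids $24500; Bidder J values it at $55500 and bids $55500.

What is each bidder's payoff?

Bids in descending order: Bidder J $55500 > Bidder Z $42500 > Bidder D $41000 > Bidder B $30500 > Bidder Y $24500 > Bidder K $19000.
Bidder J has the top bid and wins; the price is the second-highest bid, $42500.
Bidder J's payoff = $55500 − $42500 = $13000. All other bidders lose, so their payoff is 0.

Payoffs: Bidder D $0, Bidder B $0, Bidder Z $0, Bidder K $0, Bidder Y $0, Bidder J $13000.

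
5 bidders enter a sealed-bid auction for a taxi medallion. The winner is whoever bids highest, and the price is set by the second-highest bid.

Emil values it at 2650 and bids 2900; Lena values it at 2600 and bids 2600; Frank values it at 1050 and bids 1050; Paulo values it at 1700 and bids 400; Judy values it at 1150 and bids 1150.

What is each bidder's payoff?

Ordered from highest: Emil 2900; Lena 2600; Judy 1150; Frank 1050; Paulo 400.
Emil has the top bid and wins; the price is the second-highest bid, 2600.
Emil's payoff = 2650 − 2600 = 50. All other bidders lose, so their payoff is 0.

Emil 50, Lena 0, Frank 0, Paulo 0, Judy 0.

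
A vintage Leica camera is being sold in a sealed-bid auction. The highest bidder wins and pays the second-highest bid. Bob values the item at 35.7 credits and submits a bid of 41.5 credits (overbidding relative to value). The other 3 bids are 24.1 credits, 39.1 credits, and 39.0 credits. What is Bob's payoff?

Highest competing bid: 39.1 credits.
Bob's bid 41.5 credits is the highest overall, so Bob wins and pays the second-highest bid, 39.1 credits.
Payoff = value − price = 35.7 credits − 39.1 credits = -3.4 credits.
Overbidding won the item at a price above value — truthful bidding would have avoided this loss.

-3.4 credits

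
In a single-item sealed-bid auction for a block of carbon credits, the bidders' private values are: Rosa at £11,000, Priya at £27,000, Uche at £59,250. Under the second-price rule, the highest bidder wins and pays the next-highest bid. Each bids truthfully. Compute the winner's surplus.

Ordered from highest: Uche £59,250, then Priya £27,000, then Rosa £11,000.
Uche wins with the top bid and pays the second-highest, £27,000.
Surplus = £59,250 − £27,000 = £32,250.

£32,250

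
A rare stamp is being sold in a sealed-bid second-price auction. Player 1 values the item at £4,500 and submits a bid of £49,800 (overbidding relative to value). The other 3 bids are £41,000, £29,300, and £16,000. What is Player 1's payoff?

The bidder's payoff: -£36,500.

Highest competing bid: £41,000.
Player 1's bid £49,800 is the highest overall, so Player 1 wins and pays the second-highest bid, £41,000.
Payoff = value − price = £4,500 − £41,000 = -£36,500.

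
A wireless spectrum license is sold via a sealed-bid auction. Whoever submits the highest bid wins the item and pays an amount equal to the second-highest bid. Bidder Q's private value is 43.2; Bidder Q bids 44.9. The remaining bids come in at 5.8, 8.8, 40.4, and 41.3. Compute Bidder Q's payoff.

Highest competing bid: 41.3.
Bidder Q's bid 44.9 is the highest overall, so Bidder Q wins and pays the second-highest bid, 41.3.
Payoff = value − price = 43.2 − 41.3 = 1.9.

1.9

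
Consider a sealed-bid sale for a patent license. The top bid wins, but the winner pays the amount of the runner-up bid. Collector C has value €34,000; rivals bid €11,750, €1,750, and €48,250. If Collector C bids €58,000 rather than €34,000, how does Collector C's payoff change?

-€14,250

The highest competing bid is €48,250.
Bidding truthfully at €34,000: the top bid is €48,250 (a rival), so Collector C loses. Payoff = €0.
Bidding €58,000: Collector C has the top bid, wins, and pays the second-highest bid €48,250. Payoff = €34,000 − €48,250 = -€14,250.
Change = -€14,250 − €0 = -€14,250.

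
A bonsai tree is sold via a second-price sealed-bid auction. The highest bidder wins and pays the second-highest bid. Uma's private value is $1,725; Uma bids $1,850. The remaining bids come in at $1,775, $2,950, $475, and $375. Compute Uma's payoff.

Highest competing bid: $2,950.
Uma's bid $1,850 is not the highest, so Uma loses, pays nothing, and earns zero payoff.

Uma's payoff: $0.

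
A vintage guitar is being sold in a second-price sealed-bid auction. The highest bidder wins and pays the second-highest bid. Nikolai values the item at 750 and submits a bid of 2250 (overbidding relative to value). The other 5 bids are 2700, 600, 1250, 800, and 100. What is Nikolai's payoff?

0

Highest competing bid: 2700.
Nikolai's bid 2250 is not the highest, so Nikolai loses, pays nothing, and earns zero payoff.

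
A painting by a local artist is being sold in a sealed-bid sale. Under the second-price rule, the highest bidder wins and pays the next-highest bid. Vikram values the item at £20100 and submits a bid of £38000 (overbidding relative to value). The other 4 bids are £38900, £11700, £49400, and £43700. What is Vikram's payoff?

£0

Highest competing bid: £49400.
Vikram's bid £38000 is not the highest, so Vikram loses, pays nothing, and earns zero payoff.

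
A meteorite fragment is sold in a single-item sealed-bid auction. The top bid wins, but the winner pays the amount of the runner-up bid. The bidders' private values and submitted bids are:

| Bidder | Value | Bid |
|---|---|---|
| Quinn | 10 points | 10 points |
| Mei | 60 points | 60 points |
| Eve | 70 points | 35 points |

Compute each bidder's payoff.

Ordered from highest: Mei 60 points; Eve 35 points; Quinn 10 points.
Mei has the top bid and wins; the price is the second-highest bid, 35 points.
Mei's payoff = 60 points − 35 points = 25 points. All other bidders lose, so their payoff is 0.

Payoffs: Quinn 0 points, Mei 25 points, Eve 0 points.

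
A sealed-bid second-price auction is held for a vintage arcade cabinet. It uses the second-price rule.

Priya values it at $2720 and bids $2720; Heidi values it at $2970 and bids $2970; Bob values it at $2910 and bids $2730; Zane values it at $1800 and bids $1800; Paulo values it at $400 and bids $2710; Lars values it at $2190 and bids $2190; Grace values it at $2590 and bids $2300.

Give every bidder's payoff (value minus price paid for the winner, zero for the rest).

Ordered from highest: Heidi $2970 > Bob $2730 > Priya $2720 > Paulo $2710 > Grace $2300 > Lars $2190 > Zane $1800.
Heidi has the top bid and wins; the price is the second-highest bid, $2730.
Heidi's payoff = $2970 − $2730 = $240. All other bidders lose, so their payoff is 0.

Payoffs: Priya $0, Heidi $240, Bob $0, Zane $0, Paulo $0, Lars $0, Grace $0.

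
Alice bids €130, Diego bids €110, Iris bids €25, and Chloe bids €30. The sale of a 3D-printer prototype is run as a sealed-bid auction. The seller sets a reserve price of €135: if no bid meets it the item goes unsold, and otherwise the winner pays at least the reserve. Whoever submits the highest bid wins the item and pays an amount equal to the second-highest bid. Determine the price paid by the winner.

Sorted high to low: Alice €130, then Diego €110, then Chloe €30, then Iris €25.
The top bid €130 is below the reserve €135, so the item goes unsold and nothing is paid.

unsold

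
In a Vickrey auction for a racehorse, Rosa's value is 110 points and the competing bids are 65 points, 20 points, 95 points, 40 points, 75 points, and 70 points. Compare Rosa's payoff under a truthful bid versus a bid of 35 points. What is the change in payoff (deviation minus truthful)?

The highest competing bid is 95 points.
Bidding truthfully at 110 points: Rosa has the top bid, wins, and pays the second-highest bid 95 points. Payoff = 110 points − 95 points = 15 points.
Bidding 35 points: the top bid is 95 points (a rival), so Rosa loses. Payoff = 0 points.
Change = 0 points − 15 points = -15 points.

Change in payoff: -15 points.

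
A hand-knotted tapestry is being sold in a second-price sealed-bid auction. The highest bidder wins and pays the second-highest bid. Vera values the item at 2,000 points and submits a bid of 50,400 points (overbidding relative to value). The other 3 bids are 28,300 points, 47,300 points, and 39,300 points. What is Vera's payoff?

Highest competing bid: 47,300 points.
Vera's bid 50,400 points is the highest overall, so Vera wins and pays the second-highest bid, 47,300 points.
Payoff = value − price = 2,000 points − 47,300 points = -45,300 points.
Overbidding won the item at a price above value — truthful bidding would have avoided this loss.

Payoff = -45,300 points.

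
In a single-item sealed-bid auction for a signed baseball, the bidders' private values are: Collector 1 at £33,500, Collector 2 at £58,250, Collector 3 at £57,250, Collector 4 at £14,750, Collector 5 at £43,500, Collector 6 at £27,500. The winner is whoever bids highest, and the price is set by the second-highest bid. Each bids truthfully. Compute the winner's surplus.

Bids in descending order: Collector 2 £58,250 > Collector 3 £57,250 > Collector 5 £43,500 > Collector 1 £33,500 > Collector 6 £27,500 > Collector 4 £14,750.
Collector 2 wins with the top bid and pays the second-highest, £57,250.
Surplus = £58,250 − £57,250 = £1,000.

Winner's surplus: £1,000.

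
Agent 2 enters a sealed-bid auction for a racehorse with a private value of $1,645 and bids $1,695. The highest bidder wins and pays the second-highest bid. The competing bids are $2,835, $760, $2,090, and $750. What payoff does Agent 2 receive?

Payoff = $0.

Highest competing bid: $2,835.
Agent 2's bid $1,695 is not the highest, so Agent 2 loses, pays nothing, and earns zero payoff.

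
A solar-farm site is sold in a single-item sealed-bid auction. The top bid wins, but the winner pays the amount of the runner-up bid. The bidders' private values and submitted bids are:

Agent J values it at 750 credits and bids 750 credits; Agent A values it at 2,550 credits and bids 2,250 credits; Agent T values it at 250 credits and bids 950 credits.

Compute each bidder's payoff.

Ranking the bids: Agent A 2,250 credits; Agent T 950 credits; Agent J 750 credits.
Agent A has the top bid and wins; the price is the second-highest bid, 950 credits.
Agent A's payoff = 2,550 credits − 950 credits = 1,600 credits. All other bidders lose, so their payoff is 0.

Payoffs: Agent J 0 credits, Agent A 1,600 credits, Agent T 0 credits.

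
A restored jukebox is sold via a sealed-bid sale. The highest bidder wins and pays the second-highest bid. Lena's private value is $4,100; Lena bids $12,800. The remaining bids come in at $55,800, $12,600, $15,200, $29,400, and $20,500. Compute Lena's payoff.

$0

Highest competing bid: $55,800.
Lena's bid $12,800 is not the highest, so Lena loses, pays nothing, and earns zero payoff.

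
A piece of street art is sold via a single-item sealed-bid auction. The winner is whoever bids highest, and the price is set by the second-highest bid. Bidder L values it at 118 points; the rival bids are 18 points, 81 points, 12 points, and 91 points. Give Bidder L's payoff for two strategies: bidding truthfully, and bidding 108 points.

Truthful: 27 points; alternative: 27 points.

The highest competing bid is 91 points.
Bidding truthfully at 118 points: Bidder L has the top bid, wins, and pays the second-highest bid 91 points. Payoff = 118 points − 91 points = 27 points.
Bidding 108 points: Bidder L has the top bid, wins, and pays the second-highest bid 91 points. Payoff = 118 points − 91 points = 27 points.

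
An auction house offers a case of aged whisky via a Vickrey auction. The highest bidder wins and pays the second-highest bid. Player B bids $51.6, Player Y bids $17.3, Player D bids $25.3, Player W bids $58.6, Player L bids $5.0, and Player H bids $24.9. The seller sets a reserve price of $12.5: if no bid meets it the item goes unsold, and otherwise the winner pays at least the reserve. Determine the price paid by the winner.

Ranking the bids: Player W $58.6 > Player B $51.6 > Player D $25.3 > Player H $24.9 > Player Y $17.3 > Player L $5.0.
Player W has the highest bid, so Player W wins.
The second-highest bid is $51.6, which exceeds the reserve, so that sets the price.

Price paid: $51.6.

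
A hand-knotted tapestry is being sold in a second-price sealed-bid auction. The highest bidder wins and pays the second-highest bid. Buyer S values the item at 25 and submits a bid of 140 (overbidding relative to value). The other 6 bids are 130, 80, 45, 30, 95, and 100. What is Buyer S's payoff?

Payoff = -105.

Highest competing bid: 130.
Buyer S's bid 140 is the highest overall, so Buyer S wins and pays the second-highest bid, 130.
Payoff = value − price = 25 − 130 = -105.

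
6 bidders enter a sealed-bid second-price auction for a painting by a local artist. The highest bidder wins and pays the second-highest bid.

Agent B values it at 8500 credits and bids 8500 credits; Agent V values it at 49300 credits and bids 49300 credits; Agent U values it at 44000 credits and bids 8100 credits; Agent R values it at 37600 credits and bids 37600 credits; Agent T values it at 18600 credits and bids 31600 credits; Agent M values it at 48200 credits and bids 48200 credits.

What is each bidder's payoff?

Agent B 0 credits, Agent V 1100 credits, Agent U 0 credits, Agent R 0 credits, Agent T 0 credits, Agent M 0 credits.

Bids in descending order: Agent V 49300 credits, then Agent M 48200 credits, then Agent R 37600 credits, then Agent T 31600 credits, then Agent B 8500 credits, then Agent U 8100 credits.
Agent V has the top bid and wins; the price is the second-highest bid, 48200 credits.
Agent V's payoff = 49300 credits − 48200 credits = 1100 credits. All other bidders lose, so their payoff is 0.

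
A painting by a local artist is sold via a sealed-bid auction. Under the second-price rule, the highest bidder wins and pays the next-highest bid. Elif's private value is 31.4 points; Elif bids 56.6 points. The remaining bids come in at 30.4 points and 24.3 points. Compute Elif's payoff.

Highest competing bid: 30.4 points.
Elif's bid 56.6 points is the highest overall, so Elif wins and pays the second-highest bid, 30.4 points.
Payoff = value − price = 31.4 points − 30.4 points = 1.0 points.

1.0 points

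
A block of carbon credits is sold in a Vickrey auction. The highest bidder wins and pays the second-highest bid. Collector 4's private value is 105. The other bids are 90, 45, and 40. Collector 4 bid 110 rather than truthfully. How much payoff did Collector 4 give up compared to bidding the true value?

The highest competing bid is 90.
Bidding truthfully at 105: Collector 4 has the top bid, wins, and pays the second-highest bid 90. Payoff = 105 − 90 = 15.
Bidding 110: Collector 4 has the top bid, wins, and pays the second-highest bid 90. Payoff = 105 − 90 = 15.
Regret = truthful payoff − actual payoff = 15 − 15 = 0.

0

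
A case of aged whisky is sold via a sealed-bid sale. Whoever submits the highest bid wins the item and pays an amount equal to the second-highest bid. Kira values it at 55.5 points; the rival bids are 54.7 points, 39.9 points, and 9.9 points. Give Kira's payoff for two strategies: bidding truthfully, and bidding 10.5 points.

The highest competing bid is 54.7 points.
Bidding truthfully at 55.5 points: Kira has the top bid, wins, and pays the second-highest bid 54.7 points. Payoff = 55.5 points − 54.7 points = 0.8 points.
Bidding 10.5 points: the top bid is 54.7 points (a rival), so Kira loses. Payoff = 0.0 points.
Deviating from a truthful bid can only lose payoff in a second-price auction — never gain.

(a) 0.8 points  (b) 0.0 points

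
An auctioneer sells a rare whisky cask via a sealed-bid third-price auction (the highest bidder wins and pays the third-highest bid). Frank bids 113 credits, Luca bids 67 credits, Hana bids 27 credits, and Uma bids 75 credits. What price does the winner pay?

Bids in descending order: Frank 113 credits, then Uma 75 credits, then Luca 67 credits, then Hana 27 credits.
Frank is the highest bidder, so Frank wins.
Under the third-price rule, the price is the third-highest bid: 67 credits.

The winner pays 67 credits.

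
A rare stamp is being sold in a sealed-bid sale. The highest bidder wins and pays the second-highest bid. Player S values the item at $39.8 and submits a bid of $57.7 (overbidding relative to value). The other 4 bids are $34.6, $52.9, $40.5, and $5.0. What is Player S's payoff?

-$13.1

Highest competing bid: $52.9.
Player S's bid $57.7 is the highest overall, so Player S wins and pays the second-highest bid, $52.9.
Payoff = value − price = $39.8 − $52.9 = -$13.1.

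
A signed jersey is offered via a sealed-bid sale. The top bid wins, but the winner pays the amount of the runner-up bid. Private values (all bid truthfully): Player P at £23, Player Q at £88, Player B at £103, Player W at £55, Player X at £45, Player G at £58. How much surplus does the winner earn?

Ordered from highest: Player B £103; Player Q £88; Player G £58; Player W £55; Player X £45; Player P £23.
Player B wins with the top bid and pays the second-highest, £88.
Surplus = £103 − £88 = £15.

Surplus = £15.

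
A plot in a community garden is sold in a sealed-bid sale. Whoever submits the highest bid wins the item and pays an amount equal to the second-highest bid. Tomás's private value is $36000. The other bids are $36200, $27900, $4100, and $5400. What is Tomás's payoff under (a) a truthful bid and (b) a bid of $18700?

(a) $0  (b) $0

The highest competing bid is $36200.
Bidding truthfully at $36000: the top bid is $36200 (a rival), so Tomás loses. Payoff = $0.
Bidding $18700: the top bid is $36200 (a rival), so Tomás loses. Payoff = $0.
The bid only affects whether you win, not the price — here both bids land on the same side of the top rival bid, so the deviation is payoff-neutral.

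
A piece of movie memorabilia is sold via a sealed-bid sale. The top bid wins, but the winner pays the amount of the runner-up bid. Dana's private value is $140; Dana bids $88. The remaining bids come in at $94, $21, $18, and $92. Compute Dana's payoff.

$0

Highest competing bid: $94.
Dana's bid $88 is not the highest, so Dana loses, pays nothing, and earns zero payoff.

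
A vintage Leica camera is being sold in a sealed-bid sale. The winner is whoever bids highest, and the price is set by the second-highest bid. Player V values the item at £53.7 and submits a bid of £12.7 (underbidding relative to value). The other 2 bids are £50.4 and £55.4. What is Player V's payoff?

Player V's payoff: £0.0.

Highest competing bid: £55.4.
Player V's bid £12.7 is not the highest, so Player V loses, pays nothing, and earns zero payoff.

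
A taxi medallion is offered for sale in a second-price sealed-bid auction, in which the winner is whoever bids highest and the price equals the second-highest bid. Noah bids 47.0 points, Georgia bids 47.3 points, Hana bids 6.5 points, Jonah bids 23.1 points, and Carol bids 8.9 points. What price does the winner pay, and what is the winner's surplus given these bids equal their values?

Bids in descending order: Georgia 47.3 points; Noah 47.0 points; Jonah 23.1 points; Carol 8.9 points; Hana 6.5 points.
Georgia is the highest bidder, so Georgia wins.
Under the second-price rule, the price is the second-highest bid: 47.0 points.
Surplus = 47.3 points − 47.0 points = 0.3 points.

Price 47.0 points; surplus 0.3 points.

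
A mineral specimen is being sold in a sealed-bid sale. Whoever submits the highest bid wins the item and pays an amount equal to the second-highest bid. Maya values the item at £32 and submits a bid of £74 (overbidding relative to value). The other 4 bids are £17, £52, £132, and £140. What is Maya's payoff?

Highest competing bid: £140.
Maya's bid £74 is not the highest, so Maya loses, pays nothing, and earns zero payoff.

Maya's payoff: £0.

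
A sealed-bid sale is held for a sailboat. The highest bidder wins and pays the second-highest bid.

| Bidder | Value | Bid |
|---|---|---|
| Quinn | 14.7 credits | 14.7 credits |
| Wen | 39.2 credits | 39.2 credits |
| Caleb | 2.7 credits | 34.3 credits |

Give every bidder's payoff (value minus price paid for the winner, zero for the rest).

Ranking the bids: Wen 39.2 credits, then Caleb 34.3 credits, then Quinn 14.7 credits.
Wen has the top bid and wins; the price is the second-highest bid, 34.3 credits.
Wen's payoff = 39.2 credits − 34.3 credits = 4.9 credits. All other bidders lose, so their payoff is 0.

Payoffs: Quinn 0.0 credits, Wen 4.9 credits, Caleb 0.0 credits.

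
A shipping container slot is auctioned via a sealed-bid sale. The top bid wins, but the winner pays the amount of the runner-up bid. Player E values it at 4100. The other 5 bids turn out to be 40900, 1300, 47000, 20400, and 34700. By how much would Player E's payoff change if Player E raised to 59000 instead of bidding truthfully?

-42900

The highest competing bid is 47000.
Bidding truthfully at 4100: the top bid is 47000 (a rival), so Player E loses. Payoff = 0.
Bidding 59000: Player E has the top bid, wins, and pays the second-highest bid 47000. Payoff = 4100 − 47000 = -42900.
Change = -42900 − 0 = -42900.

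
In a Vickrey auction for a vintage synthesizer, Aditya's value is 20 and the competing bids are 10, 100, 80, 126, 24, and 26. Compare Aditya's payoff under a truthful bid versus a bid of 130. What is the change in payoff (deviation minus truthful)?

Change in payoff: -106.

The highest competing bid is 126.
Bidding truthfully at 20: the top bid is 126 (a rival), so Aditya loses. Payoff = 0.
Bidding 130: Aditya has the top bid, wins, and pays the second-highest bid 126. Payoff = 20 − 126 = -106.
Change = -106 − 0 = -106.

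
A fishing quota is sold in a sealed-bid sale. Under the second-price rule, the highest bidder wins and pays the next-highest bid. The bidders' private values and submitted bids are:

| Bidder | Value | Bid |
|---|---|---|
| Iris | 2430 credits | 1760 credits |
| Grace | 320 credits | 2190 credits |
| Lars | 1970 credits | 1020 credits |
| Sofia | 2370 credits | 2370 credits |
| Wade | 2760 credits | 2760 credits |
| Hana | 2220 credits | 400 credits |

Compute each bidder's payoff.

Payoffs: Iris 0 credits, Grace 0 credits, Lars 0 credits, Sofia 0 credits, Wade 390 credits, Hana 0 credits.

Bids in descending order: Wade 2760 credits; Sofia 2370 credits; Grace 2190 credits; Iris 1760 credits; Lars 1020 credits; Hana 400 credits.
Wade has the top bid and wins; the price is the second-highest bid, 2370 credits.
Wade's payoff = 2760 credits − 2370 credits = 390 credits. All other bidders lose, so their payoff is 0.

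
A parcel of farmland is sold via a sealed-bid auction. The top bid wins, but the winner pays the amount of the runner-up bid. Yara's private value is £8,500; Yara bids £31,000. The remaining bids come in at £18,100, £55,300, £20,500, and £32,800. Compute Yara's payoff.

Highest competing bid: £55,300.
Yara's bid £31,000 is not the highest, so Yara loses, pays nothing, and earns zero payoff.

Yara's payoff: £0.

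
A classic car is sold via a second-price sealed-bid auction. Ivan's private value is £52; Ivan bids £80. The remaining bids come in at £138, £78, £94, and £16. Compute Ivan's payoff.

Highest competing bid: £138.
Ivan's bid £80 is not the highest, so Ivan loses, pays nothing, and earns zero payoff.

Ivan's payoff: £0.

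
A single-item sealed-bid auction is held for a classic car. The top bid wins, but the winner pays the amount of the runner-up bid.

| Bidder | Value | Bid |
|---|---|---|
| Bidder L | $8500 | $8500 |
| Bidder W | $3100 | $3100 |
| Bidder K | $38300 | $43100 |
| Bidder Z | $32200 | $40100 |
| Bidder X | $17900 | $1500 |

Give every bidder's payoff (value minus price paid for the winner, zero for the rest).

Ordered from highest: Bidder K $43100; Bidder Z $40100; Bidder L $8500; Bidder W $3100; Bidder X $1500.
Bidder K has the top bid and wins; the price is the second-highest bid, $40100.
Bidder K's payoff = $38300 − $40100 = -$1800. All other bidders lose, so their payoff is 0.

Bidder L $0, Bidder W $0, Bidder K -$1800, Bidder Z $0, Bidder X $0.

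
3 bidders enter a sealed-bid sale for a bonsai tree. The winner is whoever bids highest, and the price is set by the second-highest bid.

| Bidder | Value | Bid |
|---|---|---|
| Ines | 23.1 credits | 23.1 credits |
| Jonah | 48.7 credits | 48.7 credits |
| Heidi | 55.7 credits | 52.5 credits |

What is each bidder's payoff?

Ines 0.0 credits, Jonah 0.0 credits, Heidi 7.0 credits.

Bids in descending order: Heidi 52.5 credits; Jonah 48.7 credits; Ines 23.1 credits.
Heidi has the top bid and wins; the price is the second-highest bid, 48.7 credits.
Heidi's payoff = 55.7 credits − 48.7 credits = 7.0 credits. All other bidders lose, so their payoff is 0.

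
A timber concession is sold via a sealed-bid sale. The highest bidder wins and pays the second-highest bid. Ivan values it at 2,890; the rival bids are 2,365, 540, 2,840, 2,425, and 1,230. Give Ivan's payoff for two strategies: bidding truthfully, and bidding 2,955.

Truthful: 50; alternative: 50.

The highest competing bid is 2,840.
Bidding truthfully at 2,890: Ivan has the top bid, wins, and pays the second-highest bid 2,840. Payoff = 2,890 − 2,840 = 50.
Bidding 2,955: Ivan has the top bid, wins, and pays the second-highest bid 2,840. Payoff = 2,890 − 2,840 = 50.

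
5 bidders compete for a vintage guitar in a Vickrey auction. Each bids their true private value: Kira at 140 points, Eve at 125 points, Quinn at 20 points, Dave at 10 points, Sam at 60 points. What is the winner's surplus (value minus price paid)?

Sorted high to low: Kira 140 points > Eve 125 points > Sam 60 points > Quinn 20 points > Dave 10 points.
Kira wins with the top bid and pays the second-highest, 125 points.
Surplus = 140 points − 125 points = 15 points.

Winner's surplus: 15 points.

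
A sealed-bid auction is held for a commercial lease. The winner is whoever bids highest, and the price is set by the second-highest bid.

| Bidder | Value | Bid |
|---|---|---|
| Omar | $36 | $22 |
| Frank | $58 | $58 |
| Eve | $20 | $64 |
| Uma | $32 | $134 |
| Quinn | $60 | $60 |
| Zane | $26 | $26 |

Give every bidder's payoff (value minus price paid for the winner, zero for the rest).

Omar $0, Frank $0, Eve $0, Uma -$32, Quinn $0, Zane $0.

Ordered from highest: Uma $134, then Eve $64, then Quinn $60, then Frank $58, then Zane $26, then Omar $22.
Uma has the top bid and wins; the price is the second-highest bid, $64.
Uma's payoff = $32 − $64 = -$32. All other bidders lose, so their payoff is 0.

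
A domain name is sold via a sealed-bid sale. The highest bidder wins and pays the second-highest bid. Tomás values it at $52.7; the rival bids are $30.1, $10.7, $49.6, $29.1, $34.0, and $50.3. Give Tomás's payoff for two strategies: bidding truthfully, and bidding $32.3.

(a) $2.4  (b) $0.0

The highest competing bid is $50.3.
Bidding truthfully at $52.7: Tomás has the top bid, wins, and pays the second-highest bid $50.3. Payoff = $52.7 − $50.3 = $2.4.
Bidding $32.3: the top bid is $50.3 (a rival), so Tomás loses. Payoff = $0.0.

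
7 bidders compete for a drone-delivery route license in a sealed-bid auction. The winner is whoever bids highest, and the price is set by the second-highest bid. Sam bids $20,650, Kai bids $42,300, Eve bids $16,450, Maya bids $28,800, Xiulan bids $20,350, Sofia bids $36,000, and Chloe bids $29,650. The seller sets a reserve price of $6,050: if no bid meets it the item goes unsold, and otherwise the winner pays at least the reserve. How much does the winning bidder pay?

Bids in descending order: Kai $42,300; Sofia $36,000; Chloe $29,650; Maya $28,800; Sam $20,650; Xiulan $20,350; Eve $16,450.
Kai has the highest bid, so Kai wins.
The second-highest bid is $36,000, which exceeds the reserve, so that sets the price.

$36,000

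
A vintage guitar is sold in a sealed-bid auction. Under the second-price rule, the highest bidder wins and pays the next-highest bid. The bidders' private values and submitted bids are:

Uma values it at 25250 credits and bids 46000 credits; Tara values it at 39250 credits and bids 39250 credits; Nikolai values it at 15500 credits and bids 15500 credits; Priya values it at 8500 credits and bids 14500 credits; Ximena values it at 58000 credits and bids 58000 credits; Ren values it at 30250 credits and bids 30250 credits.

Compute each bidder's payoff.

Payoffs: Uma 0 credits, Tara 0 credits, Nikolai 0 credits, Priya 0 credits, Ximena 12000 credits, Ren 0 credits.

Ordered from highest: Ximena 58000 credits > Uma 46000 credits > Tara 39250 credits > Ren 30250 credits > Nikolai 15500 credits > Priya 14500 credits.
Ximena has the top bid and wins; the price is the second-highest bid, 46000 credits.
Ximena's payoff = 58000 credits − 46000 credits = 12000 credits. All other bidders lose, so their payoff is 0.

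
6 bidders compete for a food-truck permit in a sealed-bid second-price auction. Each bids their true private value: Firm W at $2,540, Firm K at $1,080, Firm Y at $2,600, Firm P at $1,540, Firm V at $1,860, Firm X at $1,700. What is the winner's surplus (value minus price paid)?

Ranking the bids: Firm Y $2,600, then Firm W $2,540, then Firm V $1,860, then Firm X $1,700, then Firm P $1,540, then Firm K $1,080.
Firm Y wins with the top bid and pays the second-highest, $2,540.
Surplus = $2,600 − $2,540 = $60.

Winner's surplus: $60.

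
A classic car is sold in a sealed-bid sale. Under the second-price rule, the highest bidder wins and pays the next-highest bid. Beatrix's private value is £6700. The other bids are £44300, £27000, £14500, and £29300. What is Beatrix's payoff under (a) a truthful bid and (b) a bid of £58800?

The highest competing bid is £44300.
Bidding truthfully at £6700: the top bid is £44300 (a rival), so Beatrix loses. Payoff = £0.
Bidding £58800: Beatrix has the top bid, wins, and pays the second-highest bid £44300. Payoff = £6700 − £44300 = -£37600.
Deviating from a truthful bid can only lose payoff in a second-price auction — never gain.

(a) £0  (b) -£37600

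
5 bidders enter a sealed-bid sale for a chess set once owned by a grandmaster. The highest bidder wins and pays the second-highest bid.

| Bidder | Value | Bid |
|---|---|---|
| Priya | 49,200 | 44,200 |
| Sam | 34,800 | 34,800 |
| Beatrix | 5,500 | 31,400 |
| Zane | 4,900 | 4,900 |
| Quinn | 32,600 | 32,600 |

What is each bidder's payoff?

Ordered from highest: Priya 44,200; Sam 34,800; Quinn 32,600; Beatrix 31,400; Zane 4,900.
Priya has the top bid and wins; the price is the second-highest bid, 34,800.
Priya's payoff = 49,200 − 34,800 = 14,400. All other bidders lose, so their payoff is 0.

Payoffs: Priya 14,400, Sam 0, Beatrix 0, Zane 0, Quinn 0.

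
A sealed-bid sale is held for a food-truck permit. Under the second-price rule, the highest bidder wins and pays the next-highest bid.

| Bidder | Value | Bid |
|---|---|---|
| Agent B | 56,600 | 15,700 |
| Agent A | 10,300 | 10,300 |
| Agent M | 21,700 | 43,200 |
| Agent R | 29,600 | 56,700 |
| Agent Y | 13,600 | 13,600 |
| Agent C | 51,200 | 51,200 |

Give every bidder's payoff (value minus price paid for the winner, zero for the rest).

Payoffs: Agent B 0, Agent A 0, Agent M 0, Agent R -21,600, Agent Y 0, Agent C 0.

Sorted high to low: Agent R 56,700; Agent C 51,200; Agent M 43,200; Agent B 15,700; Agent Y 13,600; Agent A 10,300.
Agent R has the top bid and wins; the price is the second-highest bid, 51,200.
Agent R's payoff = 29,600 − 51,200 = -21,600. All other bidders lose, so their payoff is 0.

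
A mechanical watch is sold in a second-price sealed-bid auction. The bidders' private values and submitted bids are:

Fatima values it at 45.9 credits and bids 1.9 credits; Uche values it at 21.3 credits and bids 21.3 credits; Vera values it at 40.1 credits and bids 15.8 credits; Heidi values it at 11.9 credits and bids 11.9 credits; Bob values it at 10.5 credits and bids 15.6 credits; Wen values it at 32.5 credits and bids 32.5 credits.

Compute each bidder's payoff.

Payoffs: Fatima 0.0 credits, Uche 0.0 credits, Vera 0.0 credits, Heidi 0.0 credits, Bob 0.0 credits, Wen 11.2 credits.

Ordered from highest: Wen 32.5 credits > Uche 21.3 credits > Vera 15.8 credits > Bob 15.6 credits > Heidi 11.9 credits > Fatima 1.9 credits.
Wen has the top bid and wins; the price is the second-highest bid, 21.3 credits.
Wen's payoff = 32.5 credits − 21.3 credits = 11.2 credits. All other bidders lose, so their payoff is 0.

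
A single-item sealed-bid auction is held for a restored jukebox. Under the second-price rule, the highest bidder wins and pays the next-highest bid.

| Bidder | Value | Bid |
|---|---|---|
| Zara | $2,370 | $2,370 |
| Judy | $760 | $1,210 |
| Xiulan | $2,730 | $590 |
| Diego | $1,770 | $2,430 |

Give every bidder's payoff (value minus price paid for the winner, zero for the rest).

Sorted high to low: Diego $2,430; Zara $2,370; Judy $1,210; Xiulan $590.
Diego has the top bid and wins; the price is the second-highest bid, $2,370.
Diego's payoff = $1,770 − $2,370 = -$600. All other bidders lose, so their payoff is 0.

Payoffs: Zara $0, Judy $0, Xiulan $0, Diego -$600.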